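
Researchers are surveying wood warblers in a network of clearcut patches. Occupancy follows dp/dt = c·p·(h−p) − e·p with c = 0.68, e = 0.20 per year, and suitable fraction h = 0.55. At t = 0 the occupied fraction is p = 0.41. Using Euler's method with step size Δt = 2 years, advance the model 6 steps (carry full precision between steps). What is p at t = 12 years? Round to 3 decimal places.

Update rule: p ← p + [c·p·(h−p) − e·p]·Δt with Δt = 2.
  1  |  dp/dt·Δt = -0.085936  |  p_1 = 0.324064
  2  |  dp/dt·Δt = -0.030049  |  p_2 = 0.294015
  3  |  dp/dt·Δt = -0.015248  |  p_3 = 0.278767
  4  |  dp/dt·Δt = -0.008676  |  p_4 = 0.270091
  5  |  dp/dt·Δt = -0.005219  |  p_5 = 0.264872
  6  |  dp/dt·Δt = -0.003238  |  p_6 = 0.261634

0.262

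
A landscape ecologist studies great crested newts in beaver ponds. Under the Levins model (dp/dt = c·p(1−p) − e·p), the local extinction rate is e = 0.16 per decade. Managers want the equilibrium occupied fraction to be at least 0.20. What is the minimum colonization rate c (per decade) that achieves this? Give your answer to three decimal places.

0.200

p* = 1 − e/c ≥ 0.20 requires e/c ≤ 0.8000, i.e. c ≥ e/0.8000.
c_min = 0.16/0.8000 = 0.2000.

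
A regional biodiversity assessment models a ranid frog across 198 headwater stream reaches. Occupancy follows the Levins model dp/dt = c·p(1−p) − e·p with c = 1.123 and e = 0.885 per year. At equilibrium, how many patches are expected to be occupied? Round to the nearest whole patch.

42

p* = 1 − e/c = 1 − 0.885/1.123 = 0.2119.
Expected occupied patches = N × p* = 198 × 0.2119 = 41.96 ≈ 42.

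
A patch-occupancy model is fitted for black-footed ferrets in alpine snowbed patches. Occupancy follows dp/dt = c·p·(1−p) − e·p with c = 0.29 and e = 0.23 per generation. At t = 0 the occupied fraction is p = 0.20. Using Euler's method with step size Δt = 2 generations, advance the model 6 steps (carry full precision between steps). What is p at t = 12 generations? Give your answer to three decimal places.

Update rule: p ← p + [c·p·(1−p) − e·p]·Δt with Δt = 2.
p: 0.20000 → 0.20080  (Δp = +0.00080)
p: 0.20080 → 0.20151  (Δp = +0.00071)
p: 0.20151 → 0.20214  (Δp = +0.00063)
p: 0.20214 → 0.20270  (Δp = +0.00056)
p: 0.20270 → 0.20319  (Δp = +0.00049)
p: 0.20319 → 0.20363  (Δp = +0.00044)

0.204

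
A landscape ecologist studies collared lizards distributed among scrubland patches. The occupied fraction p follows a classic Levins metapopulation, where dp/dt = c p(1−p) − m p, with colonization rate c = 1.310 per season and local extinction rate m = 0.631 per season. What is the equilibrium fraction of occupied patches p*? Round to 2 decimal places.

0.52

At equilibrium, colonization balances extinction: c·p*·(1−p*) = m·p*.
So p* = 1 − m/c = 1 − 0.631/1.310 = 1 − 0.4817 = 0.5183.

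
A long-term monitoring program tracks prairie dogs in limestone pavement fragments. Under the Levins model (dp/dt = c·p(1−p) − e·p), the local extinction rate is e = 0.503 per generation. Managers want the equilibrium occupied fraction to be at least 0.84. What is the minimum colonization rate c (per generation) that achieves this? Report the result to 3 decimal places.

3.144

p* = 1 − e/c ≥ 0.84 requires e/c ≤ 0.1600, i.e. c ≥ e/0.1600.
c_min = 0.503/0.1600 = 3.1437.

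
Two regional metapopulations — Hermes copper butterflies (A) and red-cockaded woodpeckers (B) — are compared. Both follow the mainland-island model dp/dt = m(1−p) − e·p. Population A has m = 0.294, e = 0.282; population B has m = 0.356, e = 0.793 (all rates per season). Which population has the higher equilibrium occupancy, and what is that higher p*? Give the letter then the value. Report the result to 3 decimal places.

A, 0.510

A: p*_A = m/(m+e) = 0.294/0.5760 = 0.5104.
B: p*_B = 0.356/1.1490 = 0.3098.
A is higher at 0.5104.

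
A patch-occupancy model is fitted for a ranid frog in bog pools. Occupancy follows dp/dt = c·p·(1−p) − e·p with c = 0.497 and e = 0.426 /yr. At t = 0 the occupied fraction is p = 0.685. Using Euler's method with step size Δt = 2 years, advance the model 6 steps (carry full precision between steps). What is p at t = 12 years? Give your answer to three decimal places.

0.186

Update rule: p ← p + [c·p·(1−p) − e·p]·Δt with Δt = 2.
step 1: Δp = -0.36914, p = 0.31586
step 2: Δp = -0.05432, p = 0.26154
step 3: Δp = -0.03086, p = 0.23069
step 4: Δp = -0.02014, p = 0.21055
step 5: Δp = -0.01417, p = 0.19638
step 6: Δp = -0.01045, p = 0.18593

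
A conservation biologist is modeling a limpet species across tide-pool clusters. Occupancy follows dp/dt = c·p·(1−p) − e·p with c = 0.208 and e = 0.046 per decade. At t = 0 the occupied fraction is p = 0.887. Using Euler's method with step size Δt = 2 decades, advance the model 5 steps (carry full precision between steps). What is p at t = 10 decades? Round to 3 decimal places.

Update rule: p ← p + [c·p·(1−p) − e·p]·Δt with Δt = 2.
  1  |  dp/dt·Δt = -0.039908  |  p_1 = 0.847092
  2  |  dp/dt·Δt = -0.024049  |  p_2 = 0.823043
  3  |  dp/dt·Δt = -0.015132  |  p_3 = 0.807911
  4  |  dp/dt·Δt = -0.009768  |  p_4 = 0.798142
  5  |  dp/dt·Δt = -0.006407  |  p_5 = 0.791735

0.792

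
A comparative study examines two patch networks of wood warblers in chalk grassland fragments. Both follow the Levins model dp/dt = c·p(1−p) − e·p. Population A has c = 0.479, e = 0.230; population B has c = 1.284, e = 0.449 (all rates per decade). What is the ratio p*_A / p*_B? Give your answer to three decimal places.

0.799

A: p*_A = 1 − 0.230/0.479 = 0.5198.
B: p*_B = 1 − 0.449/1.284 = 0.6503.
p*_A / p*_B = 0.5198/0.6503 = 0.7994.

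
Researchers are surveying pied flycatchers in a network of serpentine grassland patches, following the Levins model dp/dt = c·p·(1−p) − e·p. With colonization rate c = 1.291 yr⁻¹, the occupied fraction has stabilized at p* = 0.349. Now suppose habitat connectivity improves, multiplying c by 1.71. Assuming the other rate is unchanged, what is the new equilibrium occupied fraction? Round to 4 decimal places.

Balance c(1−p*) = e gives e = 1.291×(1 − 0.34900) = 0.84044.
New p* = 1 − e/c = 1 − 0.84044/2.20761 = 0.61930.

0.6193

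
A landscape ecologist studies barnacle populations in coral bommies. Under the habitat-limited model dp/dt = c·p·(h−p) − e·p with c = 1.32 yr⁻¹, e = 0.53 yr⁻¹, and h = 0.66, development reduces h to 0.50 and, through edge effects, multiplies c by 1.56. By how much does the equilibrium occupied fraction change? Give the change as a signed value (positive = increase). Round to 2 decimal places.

Before: p* = h − e/c = 0.66 − 0.53/1.32 = 0.66 − 0.4015 = 0.2585.
After: c = 2.0592, e = 0.53, h = 0.50; p* = 0.50 − 0.53/2.0592 = 0.2426.
Δp* = 0.2426 − 0.2585 = -0.0159.

-0.02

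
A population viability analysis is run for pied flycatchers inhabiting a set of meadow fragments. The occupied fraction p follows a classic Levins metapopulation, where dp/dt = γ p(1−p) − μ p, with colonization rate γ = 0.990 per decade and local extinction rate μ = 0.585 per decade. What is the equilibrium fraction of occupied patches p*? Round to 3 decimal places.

0.409

Setting dp/dt = 0 and dividing through by p* gives γ·(1−p*) = μ.
So p* = 1 − μ/γ = 1 − 0.585/0.990 = 1 − 0.5909 = 0.4091.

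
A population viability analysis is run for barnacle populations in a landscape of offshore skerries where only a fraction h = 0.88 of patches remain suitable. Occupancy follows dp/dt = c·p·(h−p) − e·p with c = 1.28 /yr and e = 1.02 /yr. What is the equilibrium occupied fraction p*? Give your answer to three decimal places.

0.083

Setting dp/dt = 0 and dividing by p* gives c·(h−p*) = e.
So p* = h − e/c = 0.88 − 1.02/1.28 = 0.88 − 0.7969 = 0.0831.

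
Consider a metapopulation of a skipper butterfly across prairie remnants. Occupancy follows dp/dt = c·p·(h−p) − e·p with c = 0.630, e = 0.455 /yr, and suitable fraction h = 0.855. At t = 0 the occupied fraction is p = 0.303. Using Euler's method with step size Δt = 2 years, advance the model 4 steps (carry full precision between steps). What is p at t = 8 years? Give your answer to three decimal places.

Update rule: p ← p + [c·p·(h−p) − e·p]·Δt with Δt = 2.
t = 2: p = 0.30300 + (-0.06499) = 0.23801
t = 4: p = 0.23801 + (-0.03156) = 0.20645
t = 6: p = 0.20645 + (-0.01917) = 0.18729
t = 8: p = 0.18729 + (-0.01286) = 0.17442

0.174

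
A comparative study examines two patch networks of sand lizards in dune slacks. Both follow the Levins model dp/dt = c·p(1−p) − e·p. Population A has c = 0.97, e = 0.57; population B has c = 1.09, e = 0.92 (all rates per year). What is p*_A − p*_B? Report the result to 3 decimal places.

A: p*_A = 1 − 0.57/0.97 = 0.4124.
B: p*_B = 1 − 0.92/1.09 = 0.1560.
p*_A − p*_B = 0.4124 − 0.1560 = 0.2564.

0.256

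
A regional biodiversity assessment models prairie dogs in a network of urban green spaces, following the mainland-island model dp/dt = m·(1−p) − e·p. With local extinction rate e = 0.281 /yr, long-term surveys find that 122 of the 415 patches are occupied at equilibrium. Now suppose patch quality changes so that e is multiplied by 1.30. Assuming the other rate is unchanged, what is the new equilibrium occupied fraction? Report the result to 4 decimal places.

0.2426

Observed p* = 122/415 = 0.29398.
Balance m(1−p*) = e·p* gives m = e·p*/(1−p*) = 0.281×0.29398/0.70602 = 0.11701.
New p* = m/(m+e) = 0.11701/(0.11701+0.36530) = 0.24260.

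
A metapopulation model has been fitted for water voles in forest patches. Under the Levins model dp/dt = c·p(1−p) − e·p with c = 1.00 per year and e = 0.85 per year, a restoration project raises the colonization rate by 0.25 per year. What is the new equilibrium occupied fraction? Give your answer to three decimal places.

Before: p* = 1 − 0.85/1.00 = 0.1500.
After the change, c = 1.25, e = 0.85, so p* = 1 − 0.85/1.25 = 0.3200.

0.320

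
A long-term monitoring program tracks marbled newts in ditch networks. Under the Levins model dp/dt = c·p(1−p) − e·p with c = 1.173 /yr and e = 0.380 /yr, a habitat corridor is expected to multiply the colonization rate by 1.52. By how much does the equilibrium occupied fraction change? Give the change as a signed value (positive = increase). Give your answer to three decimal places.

Before: p* = 1 − 0.380/1.173 = 0.6760.
After the change, c = 1.78296, e = 0.38, so p* = 1 − 0.38/1.78296 = 0.7869.
Δp* = 0.7869 − 0.6760 = +0.1108.

0.111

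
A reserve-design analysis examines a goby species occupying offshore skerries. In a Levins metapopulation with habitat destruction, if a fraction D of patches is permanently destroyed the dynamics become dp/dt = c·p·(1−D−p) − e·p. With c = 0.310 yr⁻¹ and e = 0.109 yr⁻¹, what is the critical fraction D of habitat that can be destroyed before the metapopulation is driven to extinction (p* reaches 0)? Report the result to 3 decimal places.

The nontrivial equilibrium is p* = (1−D) − e/c; extinction occurs when this hits zero.
So D_crit = 1 − e/c = 1 − 0.109/0.310 = 1 − 0.3516 = 0.6484.
Note this equals the original equilibrium occupancy — the Levins extinction-debt result.

0.648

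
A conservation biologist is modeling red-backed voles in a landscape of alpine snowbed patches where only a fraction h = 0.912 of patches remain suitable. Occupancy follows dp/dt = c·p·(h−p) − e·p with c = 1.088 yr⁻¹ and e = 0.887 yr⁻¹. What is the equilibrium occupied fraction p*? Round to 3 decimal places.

Setting dp/dt = 0 and dividing by p* gives c·(h−p*) = e.
So p* = h − e/c = 0.912 − 0.887/1.088 = 0.912 − 0.8153 = 0.0967.

0.097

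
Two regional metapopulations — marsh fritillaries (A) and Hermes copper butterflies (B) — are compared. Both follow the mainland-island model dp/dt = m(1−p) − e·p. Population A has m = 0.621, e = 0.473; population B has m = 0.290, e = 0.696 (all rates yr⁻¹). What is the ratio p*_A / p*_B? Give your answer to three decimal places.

A: p*_A = m/(m+e) = 0.621/1.0940 = 0.5676.
B: p*_B = 0.290/0.9860 = 0.2941.
p*_A / p*_B = 0.5676/0.2941 = 1.9300.

1.930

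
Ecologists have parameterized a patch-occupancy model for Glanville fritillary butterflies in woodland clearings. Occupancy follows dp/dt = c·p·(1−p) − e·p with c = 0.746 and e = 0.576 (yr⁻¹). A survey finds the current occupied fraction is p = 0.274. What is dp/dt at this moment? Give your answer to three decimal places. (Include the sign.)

Colonization term: c·p·(1−p) = 0.746×0.274×0.7260 = 0.14840.
Extinction term: e·p = 0.15782.
dp/dt = 0.14840 − 0.15782 = -0.00943.

-0.009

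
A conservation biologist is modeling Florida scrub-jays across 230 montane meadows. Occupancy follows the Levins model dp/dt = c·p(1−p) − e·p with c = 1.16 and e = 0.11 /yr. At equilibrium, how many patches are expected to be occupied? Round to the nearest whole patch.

p* = 1 − e/c = 1 − 0.11/1.16 = 0.9052.
Expected occupied patches = N × p* = 230 × 0.9052 = 208.19 ≈ 208.

208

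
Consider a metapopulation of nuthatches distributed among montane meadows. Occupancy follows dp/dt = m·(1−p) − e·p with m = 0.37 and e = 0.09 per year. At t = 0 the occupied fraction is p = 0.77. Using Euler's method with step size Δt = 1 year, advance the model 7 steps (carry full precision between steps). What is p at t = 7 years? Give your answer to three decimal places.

0.804

Update rule: p ← p + [m·(1−p) − e·p]·Δt with Δt = 1.
t = 1: p = 0.77000 + (+0.01580) = 0.78580
t = 2: p = 0.78580 + (+0.00853) = 0.79433
t = 3: p = 0.79433 + (+0.00461) = 0.79894
t = 4: p = 0.79894 + (+0.00249) = 0.80143
t = 5: p = 0.80143 + (+0.00134) = 0.80277
t = 6: p = 0.80277 + (+0.00073) = 0.80350
t = 7: p = 0.80350 + (+0.00039) = 0.80389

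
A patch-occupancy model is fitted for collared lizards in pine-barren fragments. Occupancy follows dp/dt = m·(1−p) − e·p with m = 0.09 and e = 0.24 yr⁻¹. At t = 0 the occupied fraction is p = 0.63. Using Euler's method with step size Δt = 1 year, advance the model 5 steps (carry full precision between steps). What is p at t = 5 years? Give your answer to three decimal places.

0.321

Update rule: p ← p + [m·(1−p) − e·p]·Δt with Δt = 1.
  1  |  dp/dt·Δt = -0.117900  |  p_1 = 0.512100
  2  |  dp/dt·Δt = -0.078993  |  p_2 = 0.433107
  3  |  dp/dt·Δt = -0.052925  |  p_3 = 0.380182
  4  |  dp/dt·Δt = -0.035460  |  p_4 = 0.344722
  5  |  dp/dt·Δt = -0.023758  |  p_5 = 0.320964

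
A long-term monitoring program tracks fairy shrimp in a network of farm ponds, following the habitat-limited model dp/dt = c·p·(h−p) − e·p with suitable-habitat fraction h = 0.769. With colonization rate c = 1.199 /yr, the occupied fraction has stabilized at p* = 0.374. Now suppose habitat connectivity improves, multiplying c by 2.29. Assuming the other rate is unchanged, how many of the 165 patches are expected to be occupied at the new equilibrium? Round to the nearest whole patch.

Balance c(h−p*) = e gives e = 1.199×(0.769 − 0.37400) = 0.47361.
New p* = 0.769 − e/c = 0.769 − 0.47361/2.74571 = 0.59651.
Expected occupied = 165 × 0.59651 = 98.42 ≈ 98.

98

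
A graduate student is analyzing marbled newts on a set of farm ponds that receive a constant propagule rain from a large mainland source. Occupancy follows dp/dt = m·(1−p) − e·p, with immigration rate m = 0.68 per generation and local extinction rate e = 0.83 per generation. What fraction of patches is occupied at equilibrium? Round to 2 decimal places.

At equilibrium the propagule rain into empty patches balances local extinction: m(1−p*) = e·p*.
p* = m/(m+e) = 0.68/(0.68+0.83) = 0.68/1.5100 = 0.4503.

0.45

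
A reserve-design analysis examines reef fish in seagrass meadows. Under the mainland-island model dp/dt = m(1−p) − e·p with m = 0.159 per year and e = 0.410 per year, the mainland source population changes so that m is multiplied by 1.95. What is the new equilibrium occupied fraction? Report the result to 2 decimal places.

Before: p* = 0.159/(0.159+0.410) = 0.2794.
After: m = 0.31005, e = 0.41; p* = 0.31005/0.7200 = 0.4306.

0.43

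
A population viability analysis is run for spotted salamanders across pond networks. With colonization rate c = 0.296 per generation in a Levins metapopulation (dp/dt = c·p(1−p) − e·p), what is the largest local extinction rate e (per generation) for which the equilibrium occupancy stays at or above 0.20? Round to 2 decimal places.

1 − e/c ≥ 0.20 ⇒ e ≤ c(1 − 0.20) = 0.296 × 0.8000.
e_max = 0.2368.

0.24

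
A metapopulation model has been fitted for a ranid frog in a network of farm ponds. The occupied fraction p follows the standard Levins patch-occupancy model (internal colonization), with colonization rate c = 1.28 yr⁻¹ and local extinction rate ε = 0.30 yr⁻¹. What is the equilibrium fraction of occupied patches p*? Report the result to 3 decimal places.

Setting dp/dt = 0 and dividing through by p* gives c·(1−p*) = ε.
So p* = 1 − ε/c = 1 − 0.30/1.28 = 1 − 0.2344 = 0.7656.

0.766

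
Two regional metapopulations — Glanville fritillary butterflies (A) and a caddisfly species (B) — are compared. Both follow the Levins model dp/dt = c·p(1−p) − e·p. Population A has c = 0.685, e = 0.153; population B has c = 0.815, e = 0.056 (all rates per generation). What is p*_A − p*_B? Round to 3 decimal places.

-0.155

A: p*_A = 1 − 0.153/0.685 = 0.7766.
B: p*_B = 1 − 0.056/0.815 = 0.9313.
p*_A − p*_B = 0.7766 − 0.9313 = -0.1546.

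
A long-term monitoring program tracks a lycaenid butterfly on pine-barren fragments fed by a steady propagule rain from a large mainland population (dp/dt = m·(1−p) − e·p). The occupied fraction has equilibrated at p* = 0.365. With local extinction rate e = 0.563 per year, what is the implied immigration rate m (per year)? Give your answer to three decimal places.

At equilibrium m(1−p*) = e·p*, so m = e·p*/(1−p*).
m = 0.563 × 0.365 / 0.6350 = 0.2055/0.6350 = 0.3236.

0.324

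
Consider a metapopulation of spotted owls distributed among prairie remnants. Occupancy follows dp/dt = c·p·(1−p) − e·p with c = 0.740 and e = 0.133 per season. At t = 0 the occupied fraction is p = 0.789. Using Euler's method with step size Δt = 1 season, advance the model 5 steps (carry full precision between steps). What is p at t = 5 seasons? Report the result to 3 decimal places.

0.820

Update rule: p ← p + [c·p·(1−p) − e·p]·Δt with Δt = 1.
  1  |  dp/dt·Δt = +0.018257  |  p_1 = 0.807257
  2  |  dp/dt·Δt = +0.007773  |  p_2 = 0.815031
  3  |  dp/dt·Δt = +0.003160  |  p_3 = 0.818191
  4  |  dp/dt·Δt = +0.001259  |  p_4 = 0.819450
  5  |  dp/dt·Δt = +0.000497  |  p_5 = 0.819947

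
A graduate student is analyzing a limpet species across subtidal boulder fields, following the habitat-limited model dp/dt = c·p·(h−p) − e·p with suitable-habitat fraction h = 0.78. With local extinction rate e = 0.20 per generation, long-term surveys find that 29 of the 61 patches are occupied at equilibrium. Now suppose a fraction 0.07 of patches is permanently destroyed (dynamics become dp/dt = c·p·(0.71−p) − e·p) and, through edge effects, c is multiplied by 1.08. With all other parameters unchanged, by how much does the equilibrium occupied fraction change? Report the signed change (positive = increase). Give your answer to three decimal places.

Observed p* = 29/61 = 0.47541.
Balance c(h−p*) = e gives c = e/(0.78 − 0.47541) = 0.20/0.30459 = 0.65662.
New p* = 0.71 − e/c = 0.71 − 0.20000/0.70915 = 0.42797.
Δp* = 0.42797 − 0.47541 = -0.04744.

-0.047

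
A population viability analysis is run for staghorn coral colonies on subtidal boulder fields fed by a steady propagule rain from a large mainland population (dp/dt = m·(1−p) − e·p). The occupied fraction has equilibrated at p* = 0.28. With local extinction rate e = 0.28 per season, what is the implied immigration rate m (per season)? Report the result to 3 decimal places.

0.109

At equilibrium m(1−p*) = e·p*, so m = e·p*/(1−p*).
m = 0.28 × 0.28 / 0.7200 = 0.0784/0.7200 = 0.1089.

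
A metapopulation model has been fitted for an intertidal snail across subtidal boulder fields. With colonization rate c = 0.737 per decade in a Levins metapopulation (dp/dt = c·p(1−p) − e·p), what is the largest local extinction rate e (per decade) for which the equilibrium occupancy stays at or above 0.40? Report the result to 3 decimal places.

0.442

1 − e/c ≥ 0.40 ⇒ e ≤ c(1 − 0.40) = 0.737 × 0.6000.
e_max = 0.4422.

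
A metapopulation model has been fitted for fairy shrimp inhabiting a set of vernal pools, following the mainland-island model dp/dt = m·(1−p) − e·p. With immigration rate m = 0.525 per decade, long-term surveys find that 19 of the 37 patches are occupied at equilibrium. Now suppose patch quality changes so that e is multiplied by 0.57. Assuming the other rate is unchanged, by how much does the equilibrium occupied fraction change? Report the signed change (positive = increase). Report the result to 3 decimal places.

0.136

Observed p* = 19/37 = 0.51351.
Balance m(1−p*) = e·p* gives e = m(1−p*)/p* = 0.525×0.48649/0.51351 = 0.49738.
New p* = m/(m+e) = 0.52500/(0.52500+0.28351) = 0.64934.
Δp* = 0.64934 − 0.51351 = +0.13583.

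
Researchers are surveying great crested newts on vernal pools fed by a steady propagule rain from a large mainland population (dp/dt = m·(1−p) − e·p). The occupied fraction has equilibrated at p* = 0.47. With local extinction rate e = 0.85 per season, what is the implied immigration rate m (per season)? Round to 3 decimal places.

At equilibrium m(1−p*) = e·p*, so m = e·p*/(1−p*).
m = 0.85 × 0.47 / 0.5300 = 0.3995/0.5300 = 0.7538.

0.754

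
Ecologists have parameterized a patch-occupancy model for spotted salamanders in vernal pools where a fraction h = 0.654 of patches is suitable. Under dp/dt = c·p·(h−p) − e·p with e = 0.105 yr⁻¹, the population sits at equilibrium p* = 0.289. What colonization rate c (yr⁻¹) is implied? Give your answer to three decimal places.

0.288

At equilibrium c(h−p*) = e, so c = e/(h−p*).
c = 0.105/(0.654 − 0.289) = 0.105/0.3650 = 0.2877.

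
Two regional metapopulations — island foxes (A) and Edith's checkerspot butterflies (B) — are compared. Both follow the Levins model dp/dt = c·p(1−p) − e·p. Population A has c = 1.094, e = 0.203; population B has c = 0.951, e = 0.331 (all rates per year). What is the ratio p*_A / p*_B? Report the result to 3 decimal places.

1.249

A: p*_A = 1 − 0.203/1.094 = 0.8144.
B: p*_B = 1 − 0.331/0.951 = 0.6519.
p*_A / p*_B = 0.8144/0.6519 = 1.2492.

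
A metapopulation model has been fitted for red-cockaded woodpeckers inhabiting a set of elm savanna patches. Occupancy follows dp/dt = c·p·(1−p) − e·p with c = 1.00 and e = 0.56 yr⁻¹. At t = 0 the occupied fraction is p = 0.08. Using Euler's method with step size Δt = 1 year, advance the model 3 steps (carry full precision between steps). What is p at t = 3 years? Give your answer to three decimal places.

Update rule: p ← p + [c·p·(1−p) − e·p]·Δt with Δt = 1.
step 1: Δp = +0.02880, p = 0.10880
step 2: Δp = +0.03603, p = 0.14483
step 3: Δp = +0.04275, p = 0.18758

0.188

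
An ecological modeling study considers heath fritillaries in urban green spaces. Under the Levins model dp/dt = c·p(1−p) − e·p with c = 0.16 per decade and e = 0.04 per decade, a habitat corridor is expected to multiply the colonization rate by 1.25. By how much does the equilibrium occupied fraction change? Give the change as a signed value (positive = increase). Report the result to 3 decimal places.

0.050

Before: p* = 1 − 0.04/0.16 = 0.7500.
After the change, c = 0.2, e = 0.04, so p* = 1 − 0.04/0.2 = 0.8000.
Δp* = 0.8000 − 0.7500 = +0.0500.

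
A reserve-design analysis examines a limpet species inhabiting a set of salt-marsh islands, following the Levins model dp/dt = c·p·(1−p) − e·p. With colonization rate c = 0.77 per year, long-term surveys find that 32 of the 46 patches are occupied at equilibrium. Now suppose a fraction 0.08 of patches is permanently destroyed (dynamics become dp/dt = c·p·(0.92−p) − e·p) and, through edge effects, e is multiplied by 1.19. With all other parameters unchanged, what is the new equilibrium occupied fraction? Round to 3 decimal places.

Observed p* = 32/46 = 0.69565.
Balance c(1−p*) = e gives e = 0.77×(1 − 0.69565) = 0.23435.
New p* = 0.92 − e/c = 0.92 − 0.27888/0.77000 = 0.55782.

0.558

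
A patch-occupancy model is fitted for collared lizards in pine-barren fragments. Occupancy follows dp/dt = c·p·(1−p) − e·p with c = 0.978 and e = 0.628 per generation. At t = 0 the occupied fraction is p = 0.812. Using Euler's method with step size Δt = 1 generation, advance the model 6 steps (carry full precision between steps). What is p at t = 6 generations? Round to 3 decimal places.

Update rule: p ← p + [c·p·(1−p) − e·p]·Δt with Δt = 1.
step 1: Δp = -0.36064, p = 0.45136
step 2: Δp = -0.04127, p = 0.41009
step 3: Δp = -0.02094, p = 0.38915
step 4: Δp = -0.01190, p = 0.37725
step 5: Δp = -0.00715, p = 0.37010
step 6: Δp = -0.00442, p = 0.36567

0.366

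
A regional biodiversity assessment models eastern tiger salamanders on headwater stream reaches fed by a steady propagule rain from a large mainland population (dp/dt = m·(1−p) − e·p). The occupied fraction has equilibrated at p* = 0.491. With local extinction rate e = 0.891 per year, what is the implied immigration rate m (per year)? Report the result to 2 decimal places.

0.86

At equilibrium m(1−p*) = e·p*, so m = e·p*/(1−p*).
m = 0.891 × 0.491 / 0.5090 = 0.4375/0.5090 = 0.8595.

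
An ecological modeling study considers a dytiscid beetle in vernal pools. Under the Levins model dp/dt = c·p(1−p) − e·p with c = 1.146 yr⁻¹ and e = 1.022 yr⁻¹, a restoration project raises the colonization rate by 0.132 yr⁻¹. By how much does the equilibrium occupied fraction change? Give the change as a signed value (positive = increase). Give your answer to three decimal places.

0.092

Before: p* = 1 − 1.022/1.146 = 0.1082.
After the change, c = 1.278, e = 1.022, so p* = 1 − 1.022/1.278 = 0.2003.
Δp* = 0.2003 − 0.1082 = +0.0921.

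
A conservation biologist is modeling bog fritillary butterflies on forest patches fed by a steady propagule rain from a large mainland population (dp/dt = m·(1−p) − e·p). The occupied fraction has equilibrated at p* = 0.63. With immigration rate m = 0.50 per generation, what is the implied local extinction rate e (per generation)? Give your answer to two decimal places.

0.29

At equilibrium m(1−p*) = e·p*, so e = m(1−p*)/p*.
e = 0.50 × 0.3700 / 0.63 = 0.2937.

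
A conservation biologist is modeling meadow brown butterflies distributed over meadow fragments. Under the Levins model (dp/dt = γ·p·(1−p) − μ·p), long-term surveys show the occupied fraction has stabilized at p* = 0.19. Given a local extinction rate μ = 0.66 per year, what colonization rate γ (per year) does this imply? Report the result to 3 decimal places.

At equilibrium γ(1−p*) = μ, so γ = μ/(1−p*).
γ = 0.66/(1 − 0.19) = 0.66/0.8100 = 0.8148.

0.815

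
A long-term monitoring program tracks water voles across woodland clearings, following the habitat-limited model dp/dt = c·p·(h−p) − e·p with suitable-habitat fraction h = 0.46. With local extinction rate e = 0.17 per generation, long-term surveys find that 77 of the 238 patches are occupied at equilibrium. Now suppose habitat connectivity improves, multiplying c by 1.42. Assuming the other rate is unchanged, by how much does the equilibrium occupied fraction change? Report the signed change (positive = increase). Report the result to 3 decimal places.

0.040

Observed p* = 77/238 = 0.32353.
Balance c(h−p*) = e gives c = e/(0.46 − 0.32353) = 0.17/0.13647 = 1.24570.
New p* = 0.46 − e/c = 0.46 − 0.17000/1.76889 = 0.36389.
Δp* = 0.36389 − 0.32353 = +0.04036.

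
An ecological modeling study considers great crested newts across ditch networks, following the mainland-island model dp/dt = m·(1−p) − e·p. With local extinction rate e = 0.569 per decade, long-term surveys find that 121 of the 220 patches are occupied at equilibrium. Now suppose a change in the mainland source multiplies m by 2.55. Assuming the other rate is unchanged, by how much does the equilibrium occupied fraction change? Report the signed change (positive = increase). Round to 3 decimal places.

Observed p* = 121/220 = 0.55000.
Balance m(1−p*) = e·p* gives m = e·p*/(1−p*) = 0.569×0.55000/0.45000 = 0.69544.
New p* = m/(m+e) = 1.77337/(1.77337+0.56900) = 0.75708.
Δp* = 0.75708 − 0.55000 = +0.20708.

0.207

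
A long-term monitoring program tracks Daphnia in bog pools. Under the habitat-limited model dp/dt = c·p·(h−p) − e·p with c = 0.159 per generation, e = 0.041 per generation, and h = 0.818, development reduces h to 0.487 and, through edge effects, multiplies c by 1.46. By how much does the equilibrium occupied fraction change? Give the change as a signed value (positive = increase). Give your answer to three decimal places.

Before: p* = h − e/c = 0.818 − 0.041/0.159 = 0.818 − 0.2579 = 0.5601.
After: c = 0.23214, e = 0.041, h = 0.487; p* = 0.487 − 0.041/0.23214 = 0.3104.
Δp* = 0.3104 − 0.5601 = -0.2498.

-0.250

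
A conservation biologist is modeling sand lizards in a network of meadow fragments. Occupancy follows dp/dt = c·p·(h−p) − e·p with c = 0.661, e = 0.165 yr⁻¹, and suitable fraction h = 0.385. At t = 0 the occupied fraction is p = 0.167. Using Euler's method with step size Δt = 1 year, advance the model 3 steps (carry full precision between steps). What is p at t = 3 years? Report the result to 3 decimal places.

Update rule: p ← p + [c·p·(h−p) − e·p]·Δt with Δt = 1.
step 1: Δp = -0.00349, p = 0.16351
step 2: Δp = -0.00304, p = 0.16047
step 3: Δp = -0.00266, p = 0.15781

0.158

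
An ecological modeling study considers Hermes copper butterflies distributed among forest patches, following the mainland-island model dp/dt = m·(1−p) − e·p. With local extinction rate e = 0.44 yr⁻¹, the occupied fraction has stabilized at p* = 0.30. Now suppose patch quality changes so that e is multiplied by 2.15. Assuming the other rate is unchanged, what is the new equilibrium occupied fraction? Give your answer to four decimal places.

0.1662

Balance m(1−p*) = e·p* gives m = e·p*/(1−p*) = 0.44×0.30000/0.70000 = 0.18857.
New p* = m/(m+e) = 0.18857/(0.18857+0.94600) = 0.16620.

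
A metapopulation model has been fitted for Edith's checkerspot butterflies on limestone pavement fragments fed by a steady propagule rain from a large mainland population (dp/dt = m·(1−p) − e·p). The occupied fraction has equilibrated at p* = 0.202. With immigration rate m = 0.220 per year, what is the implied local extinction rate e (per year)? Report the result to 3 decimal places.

0.869

At equilibrium m(1−p*) = e·p*, so e = m(1−p*)/p*.
e = 0.220 × 0.7980 / 0.202 = 0.8691.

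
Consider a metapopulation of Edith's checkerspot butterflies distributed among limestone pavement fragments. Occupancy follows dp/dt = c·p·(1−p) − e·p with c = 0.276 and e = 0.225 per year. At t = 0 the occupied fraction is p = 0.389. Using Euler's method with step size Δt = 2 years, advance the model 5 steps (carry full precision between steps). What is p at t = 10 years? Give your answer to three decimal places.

Update rule: p ← p + [c·p·(1−p) − e·p]·Δt with Δt = 2.
step 1: Δp = -0.04385, p = 0.34515
step 2: Δp = -0.03055, p = 0.31460
step 3: Δp = -0.02254, p = 0.29205
step 4: Δp = -0.01729, p = 0.27476
step 5: Δp = -0.01365, p = 0.26111

0.261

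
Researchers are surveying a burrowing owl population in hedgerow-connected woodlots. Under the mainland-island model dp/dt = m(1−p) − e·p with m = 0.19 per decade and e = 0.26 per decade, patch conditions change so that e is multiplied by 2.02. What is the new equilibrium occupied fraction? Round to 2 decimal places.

Before: p* = 0.19/(0.19+0.26) = 0.4222.
After: m = 0.19, e = 0.5252; p* = 0.19/0.7152 = 0.2657.

0.27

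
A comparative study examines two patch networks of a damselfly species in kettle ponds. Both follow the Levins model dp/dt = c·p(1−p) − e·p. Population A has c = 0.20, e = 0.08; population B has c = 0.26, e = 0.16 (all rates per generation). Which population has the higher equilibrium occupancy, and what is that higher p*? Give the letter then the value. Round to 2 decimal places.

A: p*_A = 1 − 0.08/0.20 = 0.6000.
B: p*_B = 1 − 0.16/0.26 = 0.3846.
A is higher at 0.6000.

A, 0.60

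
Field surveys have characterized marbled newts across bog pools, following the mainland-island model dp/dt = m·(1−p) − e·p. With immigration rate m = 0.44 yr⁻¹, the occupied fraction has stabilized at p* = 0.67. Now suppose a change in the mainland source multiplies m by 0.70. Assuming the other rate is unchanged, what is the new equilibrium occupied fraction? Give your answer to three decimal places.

Balance m(1−p*) = e·p* gives e = m(1−p*)/p* = 0.44×0.33000/0.67000 = 0.21672.
New p* = m/(m+e) = 0.30800/(0.30800+0.21672) = 0.58698.

0.587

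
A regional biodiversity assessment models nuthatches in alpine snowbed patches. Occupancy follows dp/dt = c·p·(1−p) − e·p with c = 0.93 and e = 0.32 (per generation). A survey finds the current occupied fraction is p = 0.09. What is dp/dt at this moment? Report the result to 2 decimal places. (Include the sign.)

Colonization term: c·p·(1−p) = 0.93×0.09×0.9100 = 0.07617.
Extinction term: e·p = 0.02880.
dp/dt = 0.07617 − 0.02880 = 0.04737.

0.05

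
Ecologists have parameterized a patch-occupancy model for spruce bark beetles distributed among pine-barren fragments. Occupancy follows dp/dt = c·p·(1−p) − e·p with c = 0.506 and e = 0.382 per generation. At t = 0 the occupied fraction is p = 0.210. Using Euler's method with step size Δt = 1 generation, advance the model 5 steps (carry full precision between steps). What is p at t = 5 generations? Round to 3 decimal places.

0.225

Update rule: p ← p + [c·p·(1−p) − e·p]·Δt with Δt = 1.
step 1: Δp = +0.00373, p = 0.21373
step 2: Δp = +0.00339, p = 0.21711
step 3: Δp = +0.00307, p = 0.22018
step 4: Δp = +0.00277, p = 0.22296
step 5: Δp = +0.00249, p = 0.22545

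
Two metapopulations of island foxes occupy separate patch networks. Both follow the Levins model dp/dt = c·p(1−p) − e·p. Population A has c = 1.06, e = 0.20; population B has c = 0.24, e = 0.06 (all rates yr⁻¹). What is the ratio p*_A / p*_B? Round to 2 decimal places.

A: p*_A = 1 − 0.20/1.06 = 0.8113.
B: p*_B = 1 − 0.06/0.24 = 0.7500.
p*_A / p*_B = 0.8113/0.7500 = 1.0818.

1.08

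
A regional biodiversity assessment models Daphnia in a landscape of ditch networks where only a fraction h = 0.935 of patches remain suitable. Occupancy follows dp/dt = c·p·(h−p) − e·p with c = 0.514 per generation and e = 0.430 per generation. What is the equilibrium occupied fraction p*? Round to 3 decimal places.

Setting dp/dt = 0 and dividing by p* gives c·(h−p*) = e.
So p* = h − e/c = 0.935 − 0.430/0.514 = 0.935 − 0.8366 = 0.0984.

0.098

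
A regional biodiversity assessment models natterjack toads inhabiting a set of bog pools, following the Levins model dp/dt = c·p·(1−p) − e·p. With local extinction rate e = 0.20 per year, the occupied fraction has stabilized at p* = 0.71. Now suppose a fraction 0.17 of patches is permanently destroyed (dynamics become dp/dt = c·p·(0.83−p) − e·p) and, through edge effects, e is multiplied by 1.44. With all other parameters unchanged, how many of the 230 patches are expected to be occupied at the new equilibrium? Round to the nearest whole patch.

95

Balance c(1−p*) = e gives c = e/(1 − 0.71000) = 0.20/0.29000 = 0.68966.
New p* = 0.83 − e/c = 0.83 − 0.28800/0.68966 = 0.41240.
Expected occupied = 230 × 0.41240 = 94.85 ≈ 95.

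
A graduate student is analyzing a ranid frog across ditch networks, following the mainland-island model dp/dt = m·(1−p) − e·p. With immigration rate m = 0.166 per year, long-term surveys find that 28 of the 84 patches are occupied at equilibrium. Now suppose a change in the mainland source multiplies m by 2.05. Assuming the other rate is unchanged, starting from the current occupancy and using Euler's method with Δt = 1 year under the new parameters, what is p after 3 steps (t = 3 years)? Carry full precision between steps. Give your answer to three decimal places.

Observed p* = 28/84 = 0.33333.
Balance m(1−p*) = e·p* gives e = m(1−p*)/p* = 0.166×0.66667/0.33333 = 0.33200.
Starting from p₀ = 0.33333; update p ← p + (dp/dt)·Δt with the new parameters.
p: 0.33333 → 0.44953  (Δp = +0.11620)
p: 0.44953 → 0.48761  (Δp = +0.03808)
p: 0.48761 → 0.50009  (Δp = +0.01248)

0.500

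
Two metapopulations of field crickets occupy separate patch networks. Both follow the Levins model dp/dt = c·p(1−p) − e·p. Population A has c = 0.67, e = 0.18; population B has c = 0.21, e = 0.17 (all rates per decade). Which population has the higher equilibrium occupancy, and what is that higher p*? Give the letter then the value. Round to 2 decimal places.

A, 0.73

A: p*_A = 1 − 0.18/0.67 = 0.7313.
B: p*_B = 1 − 0.17/0.21 = 0.1905.
A is higher at 0.7313.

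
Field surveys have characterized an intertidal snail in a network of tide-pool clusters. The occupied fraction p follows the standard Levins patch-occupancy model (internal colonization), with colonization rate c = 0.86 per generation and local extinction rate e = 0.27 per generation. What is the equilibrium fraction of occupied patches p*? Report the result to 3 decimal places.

0.686

Setting dp/dt = 0 and dividing through by p* gives c·(1−p*) = e.
So p* = 1 − e/c = 1 − 0.27/0.86 = 1 − 0.3140 = 0.6860.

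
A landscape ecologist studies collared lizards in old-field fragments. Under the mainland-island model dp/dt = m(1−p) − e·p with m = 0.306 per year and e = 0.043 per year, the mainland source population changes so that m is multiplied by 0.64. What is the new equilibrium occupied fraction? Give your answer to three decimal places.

0.820

Before: p* = 0.306/(0.306+0.043) = 0.8768.
After: m = 0.19584, e = 0.043; p* = 0.19584/0.2388 = 0.8200.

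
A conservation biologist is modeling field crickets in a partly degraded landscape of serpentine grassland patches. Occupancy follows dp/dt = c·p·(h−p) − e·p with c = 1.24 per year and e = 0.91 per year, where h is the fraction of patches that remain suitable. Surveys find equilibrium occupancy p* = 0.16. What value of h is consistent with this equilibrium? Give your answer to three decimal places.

0.894

At equilibrium c(h−p*) = e, so h = p* + e/c.
h = 0.16 + 0.91/1.24 = 0.16 + 0.7339 = 0.8939.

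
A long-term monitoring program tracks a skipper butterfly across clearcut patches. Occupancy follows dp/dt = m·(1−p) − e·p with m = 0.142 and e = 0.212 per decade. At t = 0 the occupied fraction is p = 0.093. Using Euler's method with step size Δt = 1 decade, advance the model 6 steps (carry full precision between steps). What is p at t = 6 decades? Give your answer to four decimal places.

Update rule: p ← p + [m·(1−p) − e·p]·Δt with Δt = 1.
  1  |  dp/dt·Δt = +0.109078  |  p_1 = 0.202078
  2  |  dp/dt·Δt = +0.070464  |  p_2 = 0.272542
  3  |  dp/dt·Δt = +0.045520  |  p_3 = 0.318062
  4  |  dp/dt·Δt = +0.029406  |  p_4 = 0.347468
  5  |  dp/dt·Δt = +0.018996  |  p_5 = 0.366465
  6  |  dp/dt·Δt = +0.012272  |  p_6 = 0.378736

0.3787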